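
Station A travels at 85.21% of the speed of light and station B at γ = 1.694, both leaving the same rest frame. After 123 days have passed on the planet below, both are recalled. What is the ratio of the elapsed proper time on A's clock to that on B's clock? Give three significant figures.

A: β = 0.8521; γ = 1/√(1 − 0.8521²) = 1/√0.2739 = 1.911. B: γ = 1.694.
τ_A/τ_B = γ_B/γ_A = 1.694/1.911 = 0.8866, so τ_A/τ_B = 0.8866.

τ_A/τ_B = 0.887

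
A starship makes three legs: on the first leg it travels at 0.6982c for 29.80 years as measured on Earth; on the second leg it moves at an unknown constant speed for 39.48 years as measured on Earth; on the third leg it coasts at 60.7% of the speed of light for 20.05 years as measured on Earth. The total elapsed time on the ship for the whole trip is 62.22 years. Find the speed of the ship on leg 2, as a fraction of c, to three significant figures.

β = 0.775

Leg 1: γ = 1/√(1 − 0.6982²) = 1/√0.5125 = 1.397; τ_1 = 29.80/1.397 = 21.33 years.
Leg 2: speed unknown; τ_2 = 39.48/γ_2.
Leg 3: β = 0.607; γ = 1/√(1 − 0.607²) = 1/√0.6316 = 1.258; τ_3 = 20.05/1.258 = 15.93 years.
Total proper time: 21.33 + τ_2 + 15.93 = 62.22, so τ_2 = 62.22 − 37.27 = 24.95 years.
γ_2 = 39.48/24.95 = 1.582; β = √(1 − 1/γ²) = √0.6005.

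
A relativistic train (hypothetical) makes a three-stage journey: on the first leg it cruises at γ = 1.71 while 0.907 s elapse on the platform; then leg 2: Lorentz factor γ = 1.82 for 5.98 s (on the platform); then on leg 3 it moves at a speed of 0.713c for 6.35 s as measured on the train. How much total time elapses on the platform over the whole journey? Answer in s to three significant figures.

Leg 1: 0.907 s is already measured on the platform.
Leg 2: 5.98 s is already measured on the platform.
Leg 3: γ = 1/√(1 − 0.713²) = 1/√0.4916 = 1.426; Δt_3 = 1.426 × 6.35 = 9.056 s.
Total: 0.9070 + 5.980 + 9.056 s.

Δt = 15.9 s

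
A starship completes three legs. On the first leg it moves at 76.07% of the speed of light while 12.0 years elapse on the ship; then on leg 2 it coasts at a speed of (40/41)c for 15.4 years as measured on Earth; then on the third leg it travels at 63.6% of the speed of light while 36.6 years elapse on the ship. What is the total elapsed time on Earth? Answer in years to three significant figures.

Leg 1: β = 0.7607; γ = 1/√(1 − 0.7607²) = 1/√0.4213 = 1.541; Δt_1 = 1.541 × 12.0 = 18.49 years.
Leg 2: 15.4 years is already measured on Earth.
Leg 3: β = 0.636; γ = 1/√(1 − 0.636²) = 1/√0.5955 = 1.296; Δt_3 = 1.296 × 36.6 = 47.43 years.
Total: 18.49 + 15.40 + 47.43 years.

Δt = 81.3 years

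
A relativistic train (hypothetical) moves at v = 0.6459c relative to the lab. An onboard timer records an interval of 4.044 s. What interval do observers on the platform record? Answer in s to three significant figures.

Δt = 5.30 s

γ = 1/√(1 − 0.6459²) = 1/√0.5828 = 1.310
The interval measured on the train is the proper time (both events occur at the same place in that frame); the lab-frame interval is Δt = γτ = 1.310 × 4.044 s.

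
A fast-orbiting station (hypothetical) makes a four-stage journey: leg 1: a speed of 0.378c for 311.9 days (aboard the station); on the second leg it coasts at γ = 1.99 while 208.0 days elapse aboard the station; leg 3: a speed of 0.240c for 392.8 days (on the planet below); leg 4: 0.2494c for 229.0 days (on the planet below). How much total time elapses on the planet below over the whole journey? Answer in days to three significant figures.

Δt = 1370 days

Leg 1: γ = 1/√(1 − 0.378²) = 1/√0.8571 = 1.080; Δt_1 = 1.080 × 311.9 = 336.9 days.
Leg 2: γ = 1.99; Δt_2 = 1.990 × 208.0 = 413.9 days.
Leg 3: 392.8 days is already measured on the planet below.
Leg 4: 229.0 days is already measured on the planet below.
Total: 336.9 + 413.9 + 392.8 + 229.0 days.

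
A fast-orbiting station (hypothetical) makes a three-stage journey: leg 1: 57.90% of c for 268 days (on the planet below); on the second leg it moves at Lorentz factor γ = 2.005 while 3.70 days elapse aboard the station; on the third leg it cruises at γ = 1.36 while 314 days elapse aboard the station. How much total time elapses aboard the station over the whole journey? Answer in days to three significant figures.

τ = 536 days

Leg 1: β = 0.5790; γ = 1/√(1 − 0.5790²) = 1/√0.6648 = 1.227; τ_1 = 268/1.227 = 218.5 days.
Leg 2: 3.70 days is already measured aboard the station.
Leg 3: 314 days is already measured aboard the station.
Total: 218.5 + 3.700 + 314.0 days.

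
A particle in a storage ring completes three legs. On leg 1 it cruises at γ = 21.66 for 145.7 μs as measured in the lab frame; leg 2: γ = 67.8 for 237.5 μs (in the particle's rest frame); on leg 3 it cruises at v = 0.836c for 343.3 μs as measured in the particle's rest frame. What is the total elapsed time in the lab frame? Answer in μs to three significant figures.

Leg 1: 145.7 μs is already measured in the lab frame.
Leg 2: γ = 67.8; Δt_2 = 67.80 × 237.5 = 1.610×10⁴ μs.
Leg 3: γ = 1/√(1 − 0.836²) = 1/√0.3011 = 1.822; Δt_3 = 1.822 × 343.3 = 625.6 μs.
Total: 145.7 + 1.610×10⁴ + 625.6 μs.

Δt = 1.69×10⁴ μs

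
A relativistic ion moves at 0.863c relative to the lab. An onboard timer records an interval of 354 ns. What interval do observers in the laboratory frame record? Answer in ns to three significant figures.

Δt = 701 ns

γ = 1/√(1 − 0.863²) = 1/√0.2552 = 1.979
The interval measured in the ion's rest frame is the proper time (both events occur at the same place in that frame); the lab-frame interval is Δt = γτ = 1.979 × 354 ns.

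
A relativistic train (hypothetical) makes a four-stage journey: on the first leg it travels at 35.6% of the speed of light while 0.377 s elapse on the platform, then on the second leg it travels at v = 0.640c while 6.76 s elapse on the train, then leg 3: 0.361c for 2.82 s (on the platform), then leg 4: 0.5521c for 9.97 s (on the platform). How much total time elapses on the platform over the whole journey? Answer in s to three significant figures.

Leg 1: 0.377 s is already measured on the platform.
Leg 2: γ = 1/√(1 − 0.640²) = 1/√0.5904 = 1.301; Δt_2 = 1.301 × 6.76 = 8.798 s.
Leg 3: 2.82 s is already measured on the platform.
Leg 4: 9.97 s is already measured on the platform.
Total: 0.3770 + 8.798 + 2.820 + 9.970 s.

Δt = 22.0 s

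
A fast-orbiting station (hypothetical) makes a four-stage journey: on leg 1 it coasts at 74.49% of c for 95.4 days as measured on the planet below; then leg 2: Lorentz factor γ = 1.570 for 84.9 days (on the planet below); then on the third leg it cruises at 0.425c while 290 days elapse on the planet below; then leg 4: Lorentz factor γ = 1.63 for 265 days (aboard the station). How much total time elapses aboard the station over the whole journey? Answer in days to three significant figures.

Leg 1: β = 0.7449; γ = 1/√(1 − 0.7449²) = 1/√0.4451 = 1.499; τ_1 = 95.4/1.499 = 63.65 days.
Leg 2: γ = 1.570; τ_2 = 84.9/1.570 = 54.08 days.
Leg 3: γ = 1/√(1 − 0.425²) = 1/√0.8194 = 1.105; τ_3 = 290/1.105 = 262.5 days.
Leg 4: 265 days is already measured aboard the station.
Total: 63.65 + 54.08 + 262.5 + 265.0 days.

τ = 645 days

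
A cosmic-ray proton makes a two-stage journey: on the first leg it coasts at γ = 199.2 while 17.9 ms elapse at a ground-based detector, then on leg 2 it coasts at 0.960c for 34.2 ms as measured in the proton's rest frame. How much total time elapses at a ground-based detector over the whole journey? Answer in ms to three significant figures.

Δt = 140 ms

Leg 1: 17.9 ms is already measured at a ground-based detector.
Leg 2: γ = 1/√(1 − 0.960²) = 1/√0.07840 = 3.571; Δt_2 = 3.571 × 34.2 = 122.1 ms.
Total: 17.90 + 122.1 ms.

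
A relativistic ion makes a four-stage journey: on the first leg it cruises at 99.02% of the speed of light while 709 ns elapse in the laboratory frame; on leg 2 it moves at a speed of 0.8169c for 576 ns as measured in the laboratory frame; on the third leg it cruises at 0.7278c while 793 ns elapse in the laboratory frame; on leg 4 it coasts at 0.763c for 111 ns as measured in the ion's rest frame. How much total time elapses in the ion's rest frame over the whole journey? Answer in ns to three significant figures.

τ = 1090 ns

Leg 1: β = 0.9902; γ = 1/√(1 − 0.9902²) = 1/√0.01950 = 7.160; τ_1 = 709/7.160 = 99.02 ns.
Leg 2: γ = 1/√(1 − 0.8169²) = 1/√0.3327 = 1.734; τ_2 = 576/1.734 = 332.2 ns.
Leg 3: γ = 1/√(1 − 0.7278²) = 1/√0.4703 = 1.458; τ_3 = 793/1.458 = 543.8 ns.
Leg 4: 111 ns is already measured in the ion's rest frame.
Total: 99.02 + 332.2 + 543.8 + 111.0 ns.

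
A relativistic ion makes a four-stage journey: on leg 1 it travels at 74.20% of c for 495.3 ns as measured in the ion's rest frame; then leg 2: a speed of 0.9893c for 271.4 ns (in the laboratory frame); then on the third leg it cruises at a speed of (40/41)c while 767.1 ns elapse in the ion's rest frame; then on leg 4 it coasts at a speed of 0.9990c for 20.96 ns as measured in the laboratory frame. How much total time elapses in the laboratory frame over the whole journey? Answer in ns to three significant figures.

Δt = 4530 ns

Leg 1: β = 0.7420; γ = 1/√(1 − 0.7420²) = 1/√0.4494 = 1.492; Δt_1 = 1.492 × 495.3 = 738.8 ns.
Leg 2: 271.4 ns is already measured in the laboratory frame.
Leg 3: γ = 1/√(1 − (40/41)²) = 41/9 ≈ 4.556; Δt_3 = 4.556 × 767.1 = 3495 ns.
Leg 4: 20.96 ns is already measured in the laboratory frame.
Total: 738.8 + 271.4 + 3495 + 20.96 ns.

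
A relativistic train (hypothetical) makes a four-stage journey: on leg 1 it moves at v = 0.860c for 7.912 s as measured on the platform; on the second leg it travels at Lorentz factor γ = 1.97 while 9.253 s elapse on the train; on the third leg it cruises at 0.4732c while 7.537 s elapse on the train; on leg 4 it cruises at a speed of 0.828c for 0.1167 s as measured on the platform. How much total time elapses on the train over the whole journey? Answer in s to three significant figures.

Leg 1: γ = 1/√(1 − 0.860²) = 1/√0.2604 = 1.960; τ_1 = 7.912/1.960 = 4.037 s.
Leg 2: 9.253 s is already measured on the train.
Leg 3: 7.537 s is already measured on the train.
Leg 4: γ = 1/√(1 − 0.828²) = 1/√0.3144 = 1.783; τ_4 = 0.1167/1.783 = 0.06544 s.
Total: 4.037 + 9.253 + 7.537 + 0.06544 s.

τ = 20.9 s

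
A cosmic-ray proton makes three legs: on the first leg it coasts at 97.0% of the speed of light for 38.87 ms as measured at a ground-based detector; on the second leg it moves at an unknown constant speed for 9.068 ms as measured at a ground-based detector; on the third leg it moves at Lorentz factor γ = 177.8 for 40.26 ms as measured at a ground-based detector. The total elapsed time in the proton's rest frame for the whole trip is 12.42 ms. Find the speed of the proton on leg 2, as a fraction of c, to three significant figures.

β = 0.953

Leg 1: β = 0.970; γ = 1/√(1 − 0.970²) = 1/√0.05910 = 4.113; τ_1 = 38.87/4.113 = 9.449 ms.
Leg 2: speed unknown; τ_2 = 9.068/γ_2.
Leg 3: γ = 177.8; τ_3 = 40.26/177.8 = 0.2264 ms.
Total proper time: 9.449 + τ_2 + 0.2264 = 12.42, so τ_2 = 12.42 − 9.676 = 2.744 ms.
γ_2 = 9.068/2.744 = 3.305; β = √(1 − 1/γ²) = √0.9084.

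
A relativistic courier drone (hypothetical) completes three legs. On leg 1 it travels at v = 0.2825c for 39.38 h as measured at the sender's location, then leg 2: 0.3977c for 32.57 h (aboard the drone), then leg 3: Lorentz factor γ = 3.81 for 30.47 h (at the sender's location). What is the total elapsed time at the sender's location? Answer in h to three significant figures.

Leg 1: 39.38 h is already measured at the sender's location.
Leg 2: γ = 1/√(1 − 0.3977²) = 1/√0.8418 = 1.090; Δt_2 = 1.090 × 32.57 = 35.50 h.
Leg 3: 30.47 h is already measured at the sender's location.
Total: 39.38 + 35.50 + 30.47 h.

Δt = 105 h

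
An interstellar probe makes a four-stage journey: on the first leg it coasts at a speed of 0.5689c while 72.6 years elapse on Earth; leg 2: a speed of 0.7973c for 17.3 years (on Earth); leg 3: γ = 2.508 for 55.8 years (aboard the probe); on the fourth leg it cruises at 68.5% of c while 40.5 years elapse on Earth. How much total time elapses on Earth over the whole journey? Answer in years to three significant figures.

Leg 1: 72.6 years is already measured on Earth.
Leg 2: 17.3 years is already measured on Earth.
Leg 3: γ = 2.508; Δt_3 = 2.508 × 55.8 = 139.9 years.
Leg 4: 40.5 years is already measured on Earth.
Total: 72.60 + 17.30 + 139.9 + 40.50 years.

Δt = 270 years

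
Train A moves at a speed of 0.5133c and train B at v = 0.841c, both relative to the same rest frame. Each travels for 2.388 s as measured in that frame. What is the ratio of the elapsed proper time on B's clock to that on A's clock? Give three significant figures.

A: γ = 1/√(1 − 0.5133²) = 1/√0.7365 = 1.165. B: γ = 1/√(1 − 0.841²) = 1/√0.2927 = 1.848.
τ_A/τ_B = γ_B/γ_A = 1.848/1.165 = 1.586, so τ_B/τ_A = 0.6304.

τ_B/τ_A = 0.630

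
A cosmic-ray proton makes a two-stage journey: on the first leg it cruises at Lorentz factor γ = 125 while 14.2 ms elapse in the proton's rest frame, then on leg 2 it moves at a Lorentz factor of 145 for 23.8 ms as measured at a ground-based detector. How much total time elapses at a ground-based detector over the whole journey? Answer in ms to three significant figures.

Leg 1: γ = 125; Δt_1 = 125.0 × 14.2 = 1775 ms.
Leg 2: 23.8 ms is already measured at a ground-based detector.
Total: 1775 + 23.80 ms.

Δt = 1800 ms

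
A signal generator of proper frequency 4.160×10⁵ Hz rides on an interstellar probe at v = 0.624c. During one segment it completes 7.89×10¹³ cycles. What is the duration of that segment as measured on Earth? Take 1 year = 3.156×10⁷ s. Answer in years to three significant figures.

Δt = 7.69 years

γ = 1/√(1 − 0.624²) = 1/√0.6106 = 1.280
Proper time for N cycles: τ = N/f = 7.89×10¹³/(4.160×10⁵) = 1.897×10⁸ s = 6.010 years.
Lab-frame duration Δt = γτ = 1.280 × 6.010 = 7.691 years.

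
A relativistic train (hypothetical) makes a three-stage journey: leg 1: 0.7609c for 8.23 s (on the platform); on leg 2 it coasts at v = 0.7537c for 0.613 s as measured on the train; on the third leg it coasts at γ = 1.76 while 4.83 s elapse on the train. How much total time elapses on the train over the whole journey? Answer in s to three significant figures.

τ = 10.8 s

Leg 1: γ = 1/√(1 − 0.7609²) = 1/√0.4210 = 1.541; τ_1 = 8.23/1.541 = 5.340 s.
Leg 2: 0.613 s is already measured on the train.
Leg 3: 4.83 s is already measured on the train.
Total: 5.340 + 0.6130 + 4.830 s.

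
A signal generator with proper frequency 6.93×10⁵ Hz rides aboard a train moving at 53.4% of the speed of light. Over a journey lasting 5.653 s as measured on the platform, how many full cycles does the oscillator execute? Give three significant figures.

β = 0.534; γ = 1/√(1 − 0.534²) = 1/√0.7148 = 1.183
The oscillator's own cycle count is N = f × τ where τ is the proper time on the train. τ = Δt/γ = 5.653/1.183 = 4.780 s = 4.780×10⁰ s.
N = 6.93×10⁵ × 4.780×10⁰ = 3.312×10⁶.

N = 3.31×10⁶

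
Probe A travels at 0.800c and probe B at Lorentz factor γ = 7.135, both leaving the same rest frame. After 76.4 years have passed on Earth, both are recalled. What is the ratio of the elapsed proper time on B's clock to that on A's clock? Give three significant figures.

τ_B/τ_A = 0.234

A: γ = 1/√(1 − 0.800²) = 5/3 ≈ 1.667. B: γ = 7.135.
τ_A/τ_B = γ_B/γ_A = 7.135/1.667 = 4.281, so τ_B/τ_A = 0.2336.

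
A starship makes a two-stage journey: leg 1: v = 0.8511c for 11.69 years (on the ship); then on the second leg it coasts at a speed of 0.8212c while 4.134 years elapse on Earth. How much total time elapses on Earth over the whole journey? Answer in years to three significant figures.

Δt = 26.4 years

Leg 1: γ = 1/√(1 − 0.8511²) = 1/√0.2756 = 1.905; Δt_1 = 1.905 × 11.69 = 22.27 years.
Leg 2: 4.134 years is already measured on Earth.
Total: 22.27 + 4.134 years.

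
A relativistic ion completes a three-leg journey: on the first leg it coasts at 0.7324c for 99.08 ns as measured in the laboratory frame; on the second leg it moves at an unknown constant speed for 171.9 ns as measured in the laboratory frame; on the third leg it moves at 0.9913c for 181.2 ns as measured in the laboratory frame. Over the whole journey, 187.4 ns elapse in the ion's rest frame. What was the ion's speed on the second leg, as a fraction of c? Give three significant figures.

Leg 1: γ = 1/√(1 − 0.7324²) = 1/√0.4636 = 1.469; τ_1 = 99.08/1.469 = 67.46 ns.
Leg 2: speed unknown; τ_2 = 171.9/γ_2.
Leg 3: γ = 1/√(1 − 0.9913²) = 1/√0.01732 = 7.598; τ_3 = 181.2/7.598 = 23.85 ns.
Total proper time: 67.46 + τ_2 + 23.85 = 187.4, so τ_2 = 187.4 − 91.31 = 96.09 ns.
γ_2 = 171.9/96.09 = 1.789; β = √(1 − 1/γ²) = √0.6875.

β = 0.829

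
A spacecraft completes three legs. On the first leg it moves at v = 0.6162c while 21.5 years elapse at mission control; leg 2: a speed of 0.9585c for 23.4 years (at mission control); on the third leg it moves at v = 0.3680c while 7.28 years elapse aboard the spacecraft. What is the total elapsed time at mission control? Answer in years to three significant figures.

Leg 1: 21.5 years is already measured at mission control.
Leg 2: 23.4 years is already measured at mission control.
Leg 3: γ = 1/√(1 − 0.3680²) = 1/√0.8646 = 1.075; Δt_3 = 1.075 × 7.28 = 7.829 years.
Total: 21.50 + 23.40 + 7.829 years.

Δt = 52.7 years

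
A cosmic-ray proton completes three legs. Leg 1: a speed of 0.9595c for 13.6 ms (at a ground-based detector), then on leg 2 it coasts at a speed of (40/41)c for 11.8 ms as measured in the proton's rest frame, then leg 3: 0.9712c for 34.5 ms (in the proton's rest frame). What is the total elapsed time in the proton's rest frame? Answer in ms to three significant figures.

Leg 1: γ = 1/√(1 − 0.9595²) = 1/√0.07936 = 3.550; τ_1 = 13.6/3.550 = 3.831 ms.
Leg 2: 11.8 ms is already measured in the proton's rest frame.
Leg 3: 34.5 ms is already measured in the proton's rest frame.
Total: 3.831 + 11.80 + 34.50 ms.

τ = 50.1 ms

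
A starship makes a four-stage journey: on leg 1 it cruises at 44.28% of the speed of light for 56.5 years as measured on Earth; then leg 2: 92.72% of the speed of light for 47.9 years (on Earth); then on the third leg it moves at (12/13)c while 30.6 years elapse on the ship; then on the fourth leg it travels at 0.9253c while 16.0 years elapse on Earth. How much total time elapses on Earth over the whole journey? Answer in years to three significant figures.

Δt = 200 years

Leg 1: 56.5 years is already measured on Earth.
Leg 2: 47.9 years is already measured on Earth.
Leg 3: γ = 1/√(1 − (12/13)²) = 13/5 = 2.600; Δt_3 = 2.600 × 30.6 = 79.56 years.
Leg 4: 16.0 years is already measured on Earth.
Total: 56.50 + 47.90 + 79.56 + 16.00 years.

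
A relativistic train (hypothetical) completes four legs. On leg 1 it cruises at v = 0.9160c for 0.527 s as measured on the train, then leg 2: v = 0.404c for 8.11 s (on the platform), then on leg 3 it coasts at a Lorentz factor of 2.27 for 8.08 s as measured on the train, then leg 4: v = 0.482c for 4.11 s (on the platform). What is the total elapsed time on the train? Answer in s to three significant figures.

Leg 1: 0.527 s is already measured on the train.
Leg 2: γ = 1/√(1 − 0.404²) = 1/√0.8368 = 1.093; τ_2 = 8.11/1.093 = 7.419 s.
Leg 3: 8.08 s is already measured on the train.
Leg 4: γ = 1/√(1 − 0.482²) = 1/√0.7677 = 1.141; τ_4 = 4.11/1.141 = 3.601 s.
Total: 0.5270 + 7.419 + 8.080 + 3.601 s.

τ = 19.6 s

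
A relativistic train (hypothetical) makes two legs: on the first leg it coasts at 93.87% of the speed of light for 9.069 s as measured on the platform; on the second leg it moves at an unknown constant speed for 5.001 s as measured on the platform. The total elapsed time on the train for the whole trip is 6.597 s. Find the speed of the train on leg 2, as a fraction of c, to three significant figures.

Leg 1: β = 0.9387; γ = 1/√(1 − 0.9387²) = 1/√0.1188 = 2.901; τ_1 = 9.069/2.901 = 3.126 s.
Leg 2: speed unknown; τ_2 = 5.001/γ_2.
Total proper time: 3.126 + τ_2 = 6.597, so τ_2 = 6.597 − 3.126 = 3.471 s.
γ_2 = 5.001/3.471 = 1.441; β = √(1 − 1/γ²) = √0.5184.

β = 0.720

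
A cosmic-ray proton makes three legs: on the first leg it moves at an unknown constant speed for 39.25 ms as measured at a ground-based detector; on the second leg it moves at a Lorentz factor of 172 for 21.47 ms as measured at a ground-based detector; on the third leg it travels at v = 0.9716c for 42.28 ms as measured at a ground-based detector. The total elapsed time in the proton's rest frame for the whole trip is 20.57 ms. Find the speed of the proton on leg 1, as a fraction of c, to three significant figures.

Leg 1: speed unknown; τ_1 = 39.25/γ_1.
Leg 2: γ = 172; τ_2 = 21.47/172.0 = 0.1248 ms.
Leg 3: γ = 1/√(1 − 0.9716²) = 1/√0.05599 = 4.226; τ_3 = 42.28/4.226 = 10.00 ms.
Total proper time: τ_1 + 0.1248 + 10.00 = 20.57, so τ_1 = 20.57 − 10.13 = 10.44 ms.
γ_1 = 39.25/10.44 = 3.759; β = √(1 − 1/γ²) = √0.9292.

β = 0.964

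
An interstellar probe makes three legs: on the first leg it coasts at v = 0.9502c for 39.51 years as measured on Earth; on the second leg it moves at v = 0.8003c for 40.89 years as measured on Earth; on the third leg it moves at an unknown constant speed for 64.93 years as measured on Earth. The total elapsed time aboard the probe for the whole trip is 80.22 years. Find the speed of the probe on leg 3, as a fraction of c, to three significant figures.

Leg 1: γ = 1/√(1 − 0.9502²) = 1/√0.09712 = 3.209; τ_1 = 39.51/3.209 = 12.31 years.
Leg 2: γ = 1/√(1 − 0.8003²) = 1/√0.3595 = 1.668; τ_2 = 40.89/1.668 = 24.52 years.
Leg 3: speed unknown; τ_3 = 64.93/γ_3.
Total proper time: 12.31 + 24.52 + τ_3 = 80.22, so τ_3 = 80.22 − 36.83 = 43.39 years.
γ_3 = 64.93/43.39 = 1.496; β = √(1 − 1/γ²) = √0.5534.

β = 0.744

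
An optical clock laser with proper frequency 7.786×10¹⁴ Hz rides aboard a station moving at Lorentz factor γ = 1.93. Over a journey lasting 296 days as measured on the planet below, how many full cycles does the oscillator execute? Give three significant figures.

γ = 1.93
The oscillator's own cycle count is N = f × τ where τ is the proper time aboard the station. τ = Δt/γ = 296/1.930 = 153.4 days = 1.325×10⁷ s.
N = 7.786×10¹⁴ × 1.325×10⁷ = 1.032×10²².

N = 1.03×10²²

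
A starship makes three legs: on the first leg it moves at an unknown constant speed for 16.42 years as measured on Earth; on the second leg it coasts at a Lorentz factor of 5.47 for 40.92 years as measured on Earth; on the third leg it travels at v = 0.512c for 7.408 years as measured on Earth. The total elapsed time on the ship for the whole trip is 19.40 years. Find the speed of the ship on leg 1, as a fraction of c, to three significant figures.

Leg 1: speed unknown; τ_1 = 16.42/γ_1.
Leg 2: γ = 5.47; τ_2 = 40.92/5.470 = 7.481 years.
Leg 3: γ = 1/√(1 − 0.512²) = 1/√0.7379 = 1.164; τ_3 = 7.408/1.164 = 6.363 years.
Total proper time: τ_1 + 7.481 + 6.363 = 19.40, so τ_1 = 19.40 − 13.84 = 5.556 years.
γ_1 = 16.42/5.556 = 2.955; β = √(1 − 1/γ²) = √0.8855.

β = 0.941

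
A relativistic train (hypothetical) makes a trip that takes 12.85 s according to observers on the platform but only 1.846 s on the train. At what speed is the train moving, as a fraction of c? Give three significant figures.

The proper time is measured on the train (both events occur at the train's location); Δt is measured on the platform. γ = Δt/τ = 12.85/1.846 = 6.961.
β = √(1 − 1/γ²) = √(1 − 0.02064) = √0.9794

v = 0.990c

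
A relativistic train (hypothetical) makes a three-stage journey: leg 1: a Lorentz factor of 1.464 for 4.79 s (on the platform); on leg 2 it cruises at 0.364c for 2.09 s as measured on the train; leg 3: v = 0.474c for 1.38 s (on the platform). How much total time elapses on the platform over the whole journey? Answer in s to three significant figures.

Δt = 8.41 s

Leg 1: 4.79 s is already measured on the platform.
Leg 2: γ = 1/√(1 − 0.364²) = 1/√0.8675 = 1.074; Δt_2 = 1.074 × 2.09 = 2.244 s.
Leg 3: 1.38 s is already measured on the platform.
Total: 4.790 + 2.244 + 1.380 s.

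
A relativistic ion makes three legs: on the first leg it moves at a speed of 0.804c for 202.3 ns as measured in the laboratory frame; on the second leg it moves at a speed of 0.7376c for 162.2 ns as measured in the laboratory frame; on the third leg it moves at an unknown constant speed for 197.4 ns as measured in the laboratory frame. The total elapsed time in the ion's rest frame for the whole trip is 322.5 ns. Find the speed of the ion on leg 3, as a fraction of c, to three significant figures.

Leg 1: γ = 1/√(1 − 0.804²) = 1/√0.3536 = 1.682; τ_1 = 202.3/1.682 = 120.3 ns.
Leg 2: γ = 1/√(1 − 0.7376²) = 1/√0.4559 = 1.481; τ_2 = 162.2/1.481 = 109.5 ns.
Leg 3: speed unknown; τ_3 = 197.4/γ_3.
Total proper time: 120.3 + 109.5 + τ_3 = 322.5, so τ_3 = 322.5 − 229.8 = 92.68 ns.
γ_3 = 197.4/92.68 = 2.130; β = √(1 − 1/γ²) = √0.7796.

β = 0.883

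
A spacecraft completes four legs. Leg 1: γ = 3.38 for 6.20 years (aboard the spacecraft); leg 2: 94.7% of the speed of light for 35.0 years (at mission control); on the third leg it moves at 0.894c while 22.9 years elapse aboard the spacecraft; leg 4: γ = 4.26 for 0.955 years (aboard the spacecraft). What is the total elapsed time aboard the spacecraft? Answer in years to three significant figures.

τ = 41.3 years

Leg 1: 6.20 years is already measured aboard the spacecraft.
Leg 2: β = 0.947; γ = 1/√(1 − 0.947²) = 1/√0.1032 = 3.113; τ_2 = 35.0/3.113 = 11.24 years.
Leg 3: 22.9 years is already measured aboard the spacecraft.
Leg 4: 0.955 years is already measured aboard the spacecraft.
Total: 6.200 + 11.24 + 22.90 + 0.9550 years.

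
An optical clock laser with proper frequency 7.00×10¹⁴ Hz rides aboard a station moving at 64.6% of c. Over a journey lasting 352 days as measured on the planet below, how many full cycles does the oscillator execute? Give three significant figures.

β = 0.646; γ = 1/√(1 − 0.646²) = 1/√0.5827 = 1.310
The oscillator's own cycle count is N = f × τ where τ is the proper time aboard the station. τ = Δt/γ = 352/1.310 = 268.7 days = 2.322×10⁷ s.
N = 7.00×10¹⁴ × 2.322×10⁷ = 1.625×10²².

N = 1.63×10²²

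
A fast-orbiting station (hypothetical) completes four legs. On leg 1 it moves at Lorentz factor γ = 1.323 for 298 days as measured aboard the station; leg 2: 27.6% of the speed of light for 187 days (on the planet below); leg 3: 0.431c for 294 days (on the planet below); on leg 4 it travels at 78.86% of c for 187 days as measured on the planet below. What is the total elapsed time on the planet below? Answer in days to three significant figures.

Leg 1: γ = 1.323; Δt_1 = 1.323 × 298 = 394.3 days.
Leg 2: 187 days is already measured on the planet below.
Leg 3: 294 days is already measured on the planet below.
Leg 4: 187 days is already measured on the planet below.
Total: 394.3 + 187.0 + 294.0 + 187.0 days.

Δt = 1060 days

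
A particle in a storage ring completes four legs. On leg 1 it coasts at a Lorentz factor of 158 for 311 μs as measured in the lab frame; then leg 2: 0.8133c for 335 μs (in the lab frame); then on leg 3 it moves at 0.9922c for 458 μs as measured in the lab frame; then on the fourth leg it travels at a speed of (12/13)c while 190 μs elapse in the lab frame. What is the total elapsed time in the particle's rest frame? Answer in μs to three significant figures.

Leg 1: γ = 158; τ_1 = 311/158.0 = 1.968 μs.
Leg 2: γ = 1/√(1 − 0.8133²) = 1/√0.3385 = 1.719; τ_2 = 335/1.719 = 194.9 μs.
Leg 3: γ = 1/√(1 − 0.9922²) = 1/√0.01554 = 8.022; τ_3 = 458/8.022 = 57.09 μs.
Leg 4: γ = 1/√(1 − (12/13)²) = 13/5 = 2.600; τ_4 = 190/2.600 = 73.08 μs.
Total: 1.968 + 194.9 + 57.09 + 73.08 μs.

τ = 327 μs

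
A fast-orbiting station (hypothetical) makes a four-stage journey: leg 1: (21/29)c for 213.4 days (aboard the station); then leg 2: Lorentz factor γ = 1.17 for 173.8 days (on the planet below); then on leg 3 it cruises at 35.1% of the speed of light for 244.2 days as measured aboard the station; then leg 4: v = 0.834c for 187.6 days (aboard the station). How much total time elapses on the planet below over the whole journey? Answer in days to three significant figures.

Leg 1: γ = 1/√(1 − (21/29)²) = 29/20 = 1.450; Δt_1 = 1.450 × 213.4 = 309.4 days.
Leg 2: 173.8 days is already measured on the planet below.
Leg 3: β = 0.351; γ = 1/√(1 − 0.351²) = 1/√0.8768 = 1.068; Δt_3 = 1.068 × 244.2 = 260.8 days.
Leg 4: γ = 1/√(1 − 0.834²) = 1/√0.3044 = 1.812; Δt_4 = 1.812 × 187.6 = 340.0 days.
Total: 309.4 + 173.8 + 260.8 + 340.0 days.

Δt = 1080 days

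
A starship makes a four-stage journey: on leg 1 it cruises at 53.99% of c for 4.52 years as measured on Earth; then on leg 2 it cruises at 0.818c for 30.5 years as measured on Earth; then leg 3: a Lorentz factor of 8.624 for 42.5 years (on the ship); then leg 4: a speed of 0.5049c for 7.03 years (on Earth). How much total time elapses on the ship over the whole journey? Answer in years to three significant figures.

τ = 69.9 years

Leg 1: β = 0.5399; γ = 1/√(1 − 0.5399²) = 1/√0.7085 = 1.188; τ_1 = 4.52/1.188 = 3.805 years.
Leg 2: γ = 1/√(1 − 0.818²) = 1/√0.3309 = 1.738; τ_2 = 30.5/1.738 = 17.54 years.
Leg 3: 42.5 years is already measured on the ship.
Leg 4: γ = 1/√(1 − 0.5049²) = 1/√0.7451 = 1.159; τ_4 = 7.03/1.159 = 6.068 years.
Total: 3.805 + 17.54 + 42.50 + 6.068 years.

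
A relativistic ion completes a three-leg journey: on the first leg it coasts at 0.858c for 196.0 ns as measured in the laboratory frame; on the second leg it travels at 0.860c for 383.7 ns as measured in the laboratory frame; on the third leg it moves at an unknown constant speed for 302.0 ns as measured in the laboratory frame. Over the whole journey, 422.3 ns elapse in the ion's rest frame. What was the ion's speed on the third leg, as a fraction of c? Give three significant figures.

Leg 1: γ = 1/√(1 − 0.858²) = 1/√0.2638 = 1.947; τ_1 = 196.0/1.947 = 100.7 ns.
Leg 2: γ = 1/√(1 − 0.860²) = 1/√0.2604 = 1.960; τ_2 = 383.7/1.960 = 195.8 ns.
Leg 3: speed unknown; τ_3 = 302.0/γ_3.
Total proper time: 100.7 + 195.8 + τ_3 = 422.3, so τ_3 = 422.3 − 296.5 = 125.8 ns.
γ_3 = 302.0/125.8 = 2.400; β = √(1 − 1/γ²) = √0.8264.

β = 0.909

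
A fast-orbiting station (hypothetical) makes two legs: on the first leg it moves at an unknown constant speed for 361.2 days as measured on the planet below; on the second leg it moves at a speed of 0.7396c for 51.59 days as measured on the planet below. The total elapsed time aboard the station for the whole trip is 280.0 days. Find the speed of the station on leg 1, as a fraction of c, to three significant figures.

Leg 1: speed unknown; τ_1 = 361.2/γ_1.
Leg 2: γ = 1/√(1 − 0.7396²) = 1/√0.4530 = 1.486; τ_2 = 51.59/1.486 = 34.72 days.
Total proper time: τ_1 + 34.72 = 280.0, so τ_1 = 280.0 − 34.72 = 245.3 days.
γ_1 = 361.2/245.3 = 1.473; β = √(1 − 1/γ²) = √0.5389.

β = 0.734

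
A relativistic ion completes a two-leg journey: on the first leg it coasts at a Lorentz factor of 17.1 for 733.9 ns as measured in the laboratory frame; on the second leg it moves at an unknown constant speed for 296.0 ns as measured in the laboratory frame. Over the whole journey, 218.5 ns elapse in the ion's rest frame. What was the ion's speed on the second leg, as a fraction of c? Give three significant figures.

Leg 1: γ = 17.1; τ_1 = 733.9/17.10 = 42.92 ns.
Leg 2: speed unknown; τ_2 = 296.0/γ_2.
Total proper time: 42.92 + τ_2 = 218.5, so τ_2 = 218.5 − 42.92 = 175.6 ns.
γ_2 = 296.0/175.6 = 1.686; β = √(1 − 1/γ²) = √0.6481.

β = 0.805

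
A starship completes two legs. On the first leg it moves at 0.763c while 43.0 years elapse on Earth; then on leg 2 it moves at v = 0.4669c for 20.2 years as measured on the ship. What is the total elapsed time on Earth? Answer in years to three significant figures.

Δt = 65.8 years

Leg 1: 43.0 years is already measured on Earth.
Leg 2: γ = 1/√(1 − 0.4669²) = 1/√0.7820 = 1.131; Δt_2 = 1.131 × 20.2 = 22.84 years.
Total: 43.00 + 22.84 years.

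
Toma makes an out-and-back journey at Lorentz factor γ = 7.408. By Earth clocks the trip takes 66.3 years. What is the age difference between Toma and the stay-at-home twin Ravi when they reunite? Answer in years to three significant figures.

γ = 7.408
Toma's elapsed proper time: τ = 66.3/7.408 = 8.950 years.
Age gap = Δt − τ = 66.3 − 8.950 years.

Δt − τ = 57.4 years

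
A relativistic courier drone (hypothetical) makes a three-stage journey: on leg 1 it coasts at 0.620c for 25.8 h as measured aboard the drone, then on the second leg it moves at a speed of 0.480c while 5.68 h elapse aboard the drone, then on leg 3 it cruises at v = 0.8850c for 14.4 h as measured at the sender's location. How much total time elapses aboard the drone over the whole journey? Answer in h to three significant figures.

τ = 38.2 h

Leg 1: 25.8 h is already measured aboard the drone.
Leg 2: 5.68 h is already measured aboard the drone.
Leg 3: γ = 1/√(1 − 0.8850²) = 1/√0.2168 = 2.148; τ_3 = 14.4/2.148 = 6.705 h.
Total: 25.80 + 5.680 + 6.705 h.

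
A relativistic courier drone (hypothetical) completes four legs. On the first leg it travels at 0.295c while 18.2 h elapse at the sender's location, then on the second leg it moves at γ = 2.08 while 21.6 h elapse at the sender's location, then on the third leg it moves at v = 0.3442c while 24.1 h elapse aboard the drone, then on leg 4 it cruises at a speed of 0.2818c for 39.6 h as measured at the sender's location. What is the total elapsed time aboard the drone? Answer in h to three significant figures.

τ = 89.9 h

Leg 1: γ = 1/√(1 − 0.295²) = 1/√0.9130 = 1.047; τ_1 = 18.2/1.047 = 17.39 h.
Leg 2: γ = 2.08; τ_2 = 21.6/2.080 = 10.38 h.
Leg 3: 24.1 h is already measured aboard the drone.
Leg 4: γ = 1/√(1 − 0.2818²) = 1/√0.9206 = 1.042; τ_4 = 39.6/1.042 = 38.00 h.
Total: 17.39 + 10.38 + 24.10 + 38.00 h.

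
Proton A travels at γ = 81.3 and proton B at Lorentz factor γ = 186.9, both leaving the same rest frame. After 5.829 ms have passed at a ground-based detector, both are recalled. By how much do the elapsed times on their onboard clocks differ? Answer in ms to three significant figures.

|τ_A − τ_B| = 0.0405 ms

A: γ = 81.3; τ_A = 5.829/81.30 = 0.07170 ms.
B: γ = 186.9; τ_B = 5.829/186.9 = 0.03119 ms.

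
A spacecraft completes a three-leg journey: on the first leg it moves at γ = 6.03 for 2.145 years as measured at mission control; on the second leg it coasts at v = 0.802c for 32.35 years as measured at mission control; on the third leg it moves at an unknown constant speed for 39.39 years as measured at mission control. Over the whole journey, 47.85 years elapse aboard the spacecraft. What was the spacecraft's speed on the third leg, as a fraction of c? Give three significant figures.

β = 0.699

Leg 1: γ = 6.03; τ_1 = 2.145/6.030 = 0.3557 years.
Leg 2: γ = 1/√(1 − 0.802²) = 1/√0.3568 = 1.674; τ_2 = 32.35/1.674 = 19.32 years.
Leg 3: speed unknown; τ_3 = 39.39/γ_3.
Total proper time: 0.3557 + 19.32 + τ_3 = 47.85, so τ_3 = 47.85 − 19.68 = 28.17 years.
γ_3 = 39.39/28.17 = 1.398; β = √(1 − 1/γ²) = √0.4885.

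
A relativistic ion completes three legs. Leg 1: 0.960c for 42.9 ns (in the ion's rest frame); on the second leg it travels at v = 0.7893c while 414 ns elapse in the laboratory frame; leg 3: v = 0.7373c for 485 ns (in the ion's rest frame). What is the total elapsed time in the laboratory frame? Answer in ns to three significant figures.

Leg 1: γ = 1/√(1 − 0.960²) = 25/7 ≈ 3.571; Δt_1 = 3.571 × 42.9 = 153.2 ns.
Leg 2: 414 ns is already measured in the laboratory frame.
Leg 3: γ = 1/√(1 − 0.7373²) = 1/√0.4564 = 1.480; Δt_3 = 1.480 × 485 = 717.9 ns.
Total: 153.2 + 414.0 + 717.9 ns.

Δt = 1290 ns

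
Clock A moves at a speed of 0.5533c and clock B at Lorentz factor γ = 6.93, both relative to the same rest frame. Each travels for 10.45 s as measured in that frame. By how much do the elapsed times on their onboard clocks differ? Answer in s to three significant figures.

|τ_A − τ_B| = 7.20 s

A: γ = 1/√(1 − 0.5533²) = 1/√0.6939 = 1.201; τ_A = 10.45/1.201 = 8.705 s.
B: γ = 6.93; τ_B = 10.45/6.930 = 1.508 s.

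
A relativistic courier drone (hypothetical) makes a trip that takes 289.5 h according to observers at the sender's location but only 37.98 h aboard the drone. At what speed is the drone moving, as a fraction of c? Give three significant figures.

The proper time is measured aboard the drone (both events occur at the drone's location); Δt is measured at the sender's location. γ = Δt/τ = 289.5/37.98 = 7.622.
β = √(1 − 1/γ²) = √(1 − 0.01721) = √0.9828

v = 0.991c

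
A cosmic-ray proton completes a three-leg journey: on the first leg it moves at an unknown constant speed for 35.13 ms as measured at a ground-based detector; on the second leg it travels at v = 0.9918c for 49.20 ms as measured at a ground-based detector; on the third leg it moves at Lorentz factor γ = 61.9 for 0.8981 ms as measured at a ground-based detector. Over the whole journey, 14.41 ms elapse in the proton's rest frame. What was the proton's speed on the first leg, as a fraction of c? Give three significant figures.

Leg 1: speed unknown; τ_1 = 35.13/γ_1.
Leg 2: γ = 1/√(1 − 0.9918²) = 1/√0.01633 = 7.825; τ_2 = 49.20/7.825 = 6.288 ms.
Leg 3: γ = 61.9; τ_3 = 0.8981/61.90 = 0.01451 ms.
Total proper time: τ_1 + 6.288 + 0.01451 = 14.41, so τ_1 = 14.41 − 6.302 = 8.108 ms.
γ_1 = 35.13/8.108 = 4.333; β = √(1 − 1/γ²) = √0.9467.

β = 0.973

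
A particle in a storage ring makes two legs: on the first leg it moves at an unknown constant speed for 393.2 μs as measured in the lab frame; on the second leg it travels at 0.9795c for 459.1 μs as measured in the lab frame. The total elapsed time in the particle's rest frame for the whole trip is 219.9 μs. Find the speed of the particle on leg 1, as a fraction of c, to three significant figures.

Leg 1: speed unknown; τ_1 = 393.2/γ_1.
Leg 2: γ = 1/√(1 − 0.9795²) = 1/√0.04058 = 4.964; τ_2 = 459.1/4.964 = 92.48 μs.
Total proper time: τ_1 + 92.48 = 219.9, so τ_1 = 219.9 − 92.48 = 127.4 μs.
γ_1 = 393.2/127.4 = 3.086; β = √(1 − 1/γ²) = √0.8950.

β = 0.946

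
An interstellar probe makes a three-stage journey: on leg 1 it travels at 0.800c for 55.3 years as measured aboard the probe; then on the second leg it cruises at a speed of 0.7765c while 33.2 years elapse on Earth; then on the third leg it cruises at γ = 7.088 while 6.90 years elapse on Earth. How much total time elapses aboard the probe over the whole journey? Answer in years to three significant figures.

Leg 1: 55.3 years is already measured aboard the probe.
Leg 2: γ = 1/√(1 − 0.7765²) = 1/√0.3970 = 1.587; τ_2 = 33.2/1.587 = 20.92 years.
Leg 3: γ = 7.088; τ_3 = 6.90/7.088 = 0.9735 years.
Total: 55.30 + 20.92 + 0.9735 years.

τ = 77.2 years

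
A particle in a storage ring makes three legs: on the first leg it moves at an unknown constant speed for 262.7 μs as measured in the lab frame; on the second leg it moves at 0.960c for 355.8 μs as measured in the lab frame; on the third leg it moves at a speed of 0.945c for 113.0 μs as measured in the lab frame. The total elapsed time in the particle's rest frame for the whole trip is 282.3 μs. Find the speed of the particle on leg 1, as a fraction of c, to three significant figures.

β = 0.832

Leg 1: speed unknown; τ_1 = 262.7/γ_1.
Leg 2: γ = 1/√(1 − 0.960²) = 25/7 ≈ 3.571; τ_2 = 355.8/3.571 = 99.62 μs.
Leg 3: γ = 1/√(1 − 0.945²) = 1/√0.1070 = 3.057; τ_3 = 113.0/3.057 = 36.96 μs.
Total proper time: τ_1 + 99.62 + 36.96 = 282.3, so τ_1 = 282.3 − 136.6 = 145.7 μs.
γ_1 = 262.7/145.7 = 1.803; β = √(1 − 1/γ²) = √0.6923.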